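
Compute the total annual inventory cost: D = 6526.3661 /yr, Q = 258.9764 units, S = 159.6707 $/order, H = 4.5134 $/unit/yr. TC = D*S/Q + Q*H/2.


Ordering cost = D*S/Q = 4023.8008
Holding cost = Q*H/2 = 584.4320
TC = 4023.8008 + 584.4320 = 4608.2328

4608.2328 $/yr


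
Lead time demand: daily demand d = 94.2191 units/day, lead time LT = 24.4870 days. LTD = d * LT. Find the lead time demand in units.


LTD = 94.2191 * 24.4870 = 2307.1431

2307.1431 units


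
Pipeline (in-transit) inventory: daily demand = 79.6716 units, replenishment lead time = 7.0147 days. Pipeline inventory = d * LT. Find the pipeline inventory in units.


Pipeline = 79.6716 * 7.0147 = 558.8724

558.8724 units


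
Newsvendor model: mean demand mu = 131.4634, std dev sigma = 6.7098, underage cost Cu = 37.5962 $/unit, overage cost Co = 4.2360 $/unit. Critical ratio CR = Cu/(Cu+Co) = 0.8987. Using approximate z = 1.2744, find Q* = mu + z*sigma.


CR = Cu/(Cu+Co) = 37.5962/(37.5962+4.2360) = 0.8987
z = 1.2744
Q* = 131.4634 + 1.2744 * 6.7098 = 140.0144

140.0144 units


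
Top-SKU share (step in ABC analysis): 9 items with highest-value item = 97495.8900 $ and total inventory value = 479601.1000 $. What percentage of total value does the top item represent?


Top item = 97495.8900
Total = 479601.1000
Percentage = 97495.8900 / 479601.1000 * 100 = 20.3285

20.3285%


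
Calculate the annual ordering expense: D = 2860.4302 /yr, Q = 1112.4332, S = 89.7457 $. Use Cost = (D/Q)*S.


Number of orders = D/Q = 2.5713
Cost = 2.5713 * 89.7457 = 230.7656

230.7656 $/yr


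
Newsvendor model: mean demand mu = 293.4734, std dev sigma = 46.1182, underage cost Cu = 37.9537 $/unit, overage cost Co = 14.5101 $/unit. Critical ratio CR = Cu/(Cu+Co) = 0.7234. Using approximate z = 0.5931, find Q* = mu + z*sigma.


CR = Cu/(Cu+Co) = 37.9537/(37.9537+14.5101) = 0.7234
z = 0.5931
Q* = 293.4734 + 0.5931 * 46.1182 = 320.8261

320.8261 units


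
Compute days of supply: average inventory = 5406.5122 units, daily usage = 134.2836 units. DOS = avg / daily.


DOS = 5406.5122 / 134.2836 = 40.2619

40.2619 days


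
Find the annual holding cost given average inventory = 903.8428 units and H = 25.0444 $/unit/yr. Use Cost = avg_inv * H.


Cost = 903.8428 * 25.0444 = 22636.2006

22636.2006 $/yr


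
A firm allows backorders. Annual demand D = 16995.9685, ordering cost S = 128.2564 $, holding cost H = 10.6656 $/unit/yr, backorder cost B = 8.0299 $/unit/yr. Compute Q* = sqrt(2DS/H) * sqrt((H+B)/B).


sqrt(2DS/H) = 639.3444
sqrt((H+B)/B) = 1.5259
Q* = 639.3444 * 1.5259 = 975.5472

975.5472 units


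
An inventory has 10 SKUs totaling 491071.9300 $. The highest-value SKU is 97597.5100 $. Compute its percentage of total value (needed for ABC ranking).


Top item = 97597.5100
Total = 491071.9300
Percentage = 97597.5100 / 491071.9300 * 100 = 19.8744

19.8744%


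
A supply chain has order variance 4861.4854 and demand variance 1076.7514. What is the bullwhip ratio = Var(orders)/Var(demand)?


BW = 4861.4854 / 1076.7514 = 4.5150

4.5150


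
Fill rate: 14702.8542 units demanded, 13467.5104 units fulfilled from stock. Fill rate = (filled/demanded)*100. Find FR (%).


FR = 13467.5104 / 14702.8542 * 100 = 91.5979

91.5979%


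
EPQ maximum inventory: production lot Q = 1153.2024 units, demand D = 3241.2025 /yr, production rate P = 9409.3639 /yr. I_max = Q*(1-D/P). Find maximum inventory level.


D/P = 0.3445
1 - D/P = 0.6555
I_max = 1153.2024 * 0.6555 = 755.9638

755.9638 units


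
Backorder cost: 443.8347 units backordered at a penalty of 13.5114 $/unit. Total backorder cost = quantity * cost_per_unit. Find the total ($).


Total = 443.8347 * 13.5114 = 5996.8282

5996.8282 $


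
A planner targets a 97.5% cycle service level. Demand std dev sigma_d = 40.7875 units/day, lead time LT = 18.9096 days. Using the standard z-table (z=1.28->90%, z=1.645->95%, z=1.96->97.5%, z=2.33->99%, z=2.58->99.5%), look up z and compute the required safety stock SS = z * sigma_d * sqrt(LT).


From the table, SL = 97.5% corresponds to z = 1.96
sqrt(LT) = sqrt(18.9096) = 4.3485
SS = 1.96 * 40.7875 * 4.3485 = 347.6357

347.6357 units


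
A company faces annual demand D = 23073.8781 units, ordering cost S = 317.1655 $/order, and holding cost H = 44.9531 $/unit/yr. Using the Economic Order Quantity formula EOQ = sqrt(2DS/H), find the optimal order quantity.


2*D*S = 2 * 23073.8781 * 317.1655 = 14636476.1691
2*D*S/H = 325594.3677
EOQ = sqrt(325594.3677) = 570.6088

570.6088 units


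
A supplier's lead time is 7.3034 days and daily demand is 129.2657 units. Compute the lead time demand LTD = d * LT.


LTD = 129.2657 * 7.3034 = 944.0791

944.0791 units


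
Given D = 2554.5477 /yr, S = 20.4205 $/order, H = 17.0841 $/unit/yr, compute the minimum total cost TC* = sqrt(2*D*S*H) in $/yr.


2*D*S*H = 1782388.9812
TC* = sqrt(1782388.9812) = 1335.0614

1335.0614 $/yr


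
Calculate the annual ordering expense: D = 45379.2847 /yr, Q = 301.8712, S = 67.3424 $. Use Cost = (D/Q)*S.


Number of orders = D/Q = 150.3266
Cost = 150.3266 * 67.3424 = 10123.3571

10123.3571 $/yr


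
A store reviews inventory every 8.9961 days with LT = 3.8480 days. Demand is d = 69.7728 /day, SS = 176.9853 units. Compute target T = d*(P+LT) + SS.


P + LT = 12.8441
d*(P+LT) = 69.7728 * 12.8441 = 896.1688
T = 896.1688 + 176.9853 = 1073.1541

1073.1541 units


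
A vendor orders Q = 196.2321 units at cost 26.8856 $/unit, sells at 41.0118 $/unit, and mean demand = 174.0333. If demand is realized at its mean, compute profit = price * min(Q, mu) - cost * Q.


Sales at mu = min(196.2321, 174.0333) = 174.0333
Revenue = 41.0118 * 174.0333 = 7137.4189
Total cost = 26.8856 * 196.2321 = 5275.8177
Profit = 7137.4189 - 5275.8177 = 1861.6011

1861.6011 $


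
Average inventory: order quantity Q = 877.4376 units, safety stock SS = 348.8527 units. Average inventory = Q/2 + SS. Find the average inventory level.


Q/2 = 438.7188
Avg = 438.7188 + 348.8527 = 787.5715

787.5715 units


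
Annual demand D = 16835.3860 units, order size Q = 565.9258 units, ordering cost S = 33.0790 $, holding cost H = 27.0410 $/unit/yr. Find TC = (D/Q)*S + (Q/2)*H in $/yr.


Ordering cost = D*S/Q = 984.0473
Holding cost = Q*H/2 = 7651.5998
TC = 984.0473 + 7651.5998 = 8635.6470

8635.6470 $/yr


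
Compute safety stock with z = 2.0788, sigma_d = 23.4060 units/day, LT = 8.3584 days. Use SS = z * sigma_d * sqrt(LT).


sqrt(LT) = sqrt(8.3584) = 2.8911
SS = 2.0788 * 23.4060 * 2.8911 = 140.6700

140.6700 units


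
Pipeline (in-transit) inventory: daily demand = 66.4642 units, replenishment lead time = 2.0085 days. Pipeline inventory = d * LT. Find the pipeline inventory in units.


Pipeline = 66.4642 * 2.0085 = 133.4933

133.4933 units


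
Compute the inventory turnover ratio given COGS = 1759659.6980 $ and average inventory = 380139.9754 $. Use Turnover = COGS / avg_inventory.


Turnover = 1759659.6980 / 380139.9754 = 4.6290

4.6290


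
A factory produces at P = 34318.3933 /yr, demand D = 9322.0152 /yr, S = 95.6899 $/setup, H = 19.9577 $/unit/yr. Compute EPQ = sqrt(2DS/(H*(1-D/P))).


1 - D/P = 1 - 0.2716 = 0.7284
H*(1-D/P) = 14.5365
2DS = 1784045.4046
EPQ = sqrt(122728.4572) = 350.3262

350.3262 units


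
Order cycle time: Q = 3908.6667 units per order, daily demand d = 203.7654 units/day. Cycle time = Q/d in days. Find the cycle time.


Cycle = 3908.6667 / 203.7654 = 19.1822

19.1822 days


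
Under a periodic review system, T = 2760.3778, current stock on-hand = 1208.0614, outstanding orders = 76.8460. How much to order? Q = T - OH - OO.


Inventory position = OH + OO = 1208.0614 + 76.8460 = 1284.9074
Q = 2760.3778 - 1284.9074 = 1475.4704

1475.4704 units


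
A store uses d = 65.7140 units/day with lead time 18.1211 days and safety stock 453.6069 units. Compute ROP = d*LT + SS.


d*LT = 65.7140 * 18.1211 = 1190.8100
ROP = 1190.8100 + 453.6069 = 1644.4169

1644.4169 units


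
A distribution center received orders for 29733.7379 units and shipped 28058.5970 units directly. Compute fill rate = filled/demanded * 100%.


FR = 28058.5970 / 29733.7379 * 100 = 94.3662

94.3662%


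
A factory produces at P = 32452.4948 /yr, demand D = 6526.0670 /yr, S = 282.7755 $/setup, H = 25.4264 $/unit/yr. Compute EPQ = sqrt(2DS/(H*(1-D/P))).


1 - D/P = 1 - 0.2011 = 0.7989
H*(1-D/P) = 20.3133
2DS = 3690823.7179
EPQ = sqrt(181695.3589) = 426.2574

426.2574 units


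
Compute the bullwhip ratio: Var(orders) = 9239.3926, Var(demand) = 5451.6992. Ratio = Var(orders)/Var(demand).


BW = 9239.3926 / 5451.6992 = 1.6948

1.6948


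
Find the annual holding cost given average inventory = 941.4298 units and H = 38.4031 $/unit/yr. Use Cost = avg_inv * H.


Cost = 941.4298 * 38.4031 = 36153.8228

36153.8228 $/yr


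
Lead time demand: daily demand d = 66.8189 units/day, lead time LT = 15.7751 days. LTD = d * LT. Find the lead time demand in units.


LTD = 66.8189 * 15.7751 = 1054.0748

1054.0748 units


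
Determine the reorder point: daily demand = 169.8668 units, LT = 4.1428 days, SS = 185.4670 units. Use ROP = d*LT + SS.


d*LT = 169.8668 * 4.1428 = 703.7242
ROP = 703.7242 + 185.4670 = 889.1912

889.1912 units


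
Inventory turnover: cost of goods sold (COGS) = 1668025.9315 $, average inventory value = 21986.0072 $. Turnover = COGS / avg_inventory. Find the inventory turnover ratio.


Turnover = 1668025.9315 / 21986.0072 = 75.8676

75.8676


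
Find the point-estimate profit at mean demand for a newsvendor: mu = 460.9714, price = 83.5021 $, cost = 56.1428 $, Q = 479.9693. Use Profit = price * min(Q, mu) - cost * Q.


Sales at mu = min(479.9693, 460.9714) = 460.9714
Revenue = 83.5021 * 460.9714 = 38492.0799
Total cost = 56.1428 * 479.9693 = 26946.8204
Profit = 38492.0799 - 26946.8204 = 11545.2595

11545.2595 $


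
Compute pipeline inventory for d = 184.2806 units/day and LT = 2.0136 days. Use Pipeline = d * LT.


Pipeline = 184.2806 * 2.0136 = 371.0674

371.0674 units


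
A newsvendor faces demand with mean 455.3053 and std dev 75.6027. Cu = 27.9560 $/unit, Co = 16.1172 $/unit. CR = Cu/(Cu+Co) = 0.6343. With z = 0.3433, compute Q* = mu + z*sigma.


CR = Cu/(Cu+Co) = 27.9560/(27.9560+16.1172) = 0.6343
z = 0.3433
Q* = 455.3053 + 0.3433 * 75.6027 = 481.2597

481.2597 units


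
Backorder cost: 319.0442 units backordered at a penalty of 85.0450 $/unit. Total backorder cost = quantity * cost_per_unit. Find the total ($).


Total = 319.0442 * 85.0450 = 27133.1140

27133.1140 $


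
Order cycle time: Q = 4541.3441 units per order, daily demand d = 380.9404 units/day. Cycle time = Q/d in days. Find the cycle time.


Cycle = 4541.3441 / 380.9404 = 11.9214

11.9214 days


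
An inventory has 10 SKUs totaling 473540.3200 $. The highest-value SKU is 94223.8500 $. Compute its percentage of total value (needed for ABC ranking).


Top item = 94223.8500
Total = 473540.3200
Percentage = 94223.8500 / 473540.3200 * 100 = 19.8977

19.8977%


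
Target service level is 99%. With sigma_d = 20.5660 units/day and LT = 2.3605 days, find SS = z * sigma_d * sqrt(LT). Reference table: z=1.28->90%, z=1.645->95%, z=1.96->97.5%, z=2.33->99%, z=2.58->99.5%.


From the table, SL = 99% corresponds to z = 2.33
sqrt(LT) = sqrt(2.3605) = 1.5364
SS = 2.33 * 20.5660 * 1.5364 = 73.6220

73.6220 units


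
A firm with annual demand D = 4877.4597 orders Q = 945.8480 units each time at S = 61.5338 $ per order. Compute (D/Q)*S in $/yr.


Number of orders = D/Q = 5.1567
Cost = 5.1567 * 61.5338 = 317.3117

317.3117 $/yr


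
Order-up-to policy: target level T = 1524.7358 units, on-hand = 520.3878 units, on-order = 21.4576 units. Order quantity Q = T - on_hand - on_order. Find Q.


Inventory position = OH + OO = 520.3878 + 21.4576 = 541.8454
Q = 1524.7358 - 541.8454 = 982.8904

982.8904 units


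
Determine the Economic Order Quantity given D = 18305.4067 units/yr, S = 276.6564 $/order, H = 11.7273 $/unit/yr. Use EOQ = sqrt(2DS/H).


2*D*S = 2 * 18305.4067 * 276.6564 = 10128615.8363
2*D*S/H = 863678.4116
EOQ = sqrt(863678.4116) = 929.3430

929.3430 units


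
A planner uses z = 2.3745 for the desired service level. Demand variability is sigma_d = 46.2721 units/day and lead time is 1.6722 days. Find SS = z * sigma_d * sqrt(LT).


sqrt(LT) = sqrt(1.6722) = 1.2931
SS = 2.3745 * 46.2721 * 1.2931 = 142.0808

142.0808 units


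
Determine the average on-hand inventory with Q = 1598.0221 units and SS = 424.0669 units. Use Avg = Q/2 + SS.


Q/2 = 799.0110
Avg = 799.0110 + 424.0669 = 1223.0779

1223.0779 units


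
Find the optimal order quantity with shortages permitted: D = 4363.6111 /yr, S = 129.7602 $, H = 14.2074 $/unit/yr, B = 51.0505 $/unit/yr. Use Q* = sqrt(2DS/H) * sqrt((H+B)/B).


sqrt(2DS/H) = 282.3264
sqrt((H+B)/B) = 1.1306
Q* = 282.3264 * 1.1306 = 319.2038

319.2038 units


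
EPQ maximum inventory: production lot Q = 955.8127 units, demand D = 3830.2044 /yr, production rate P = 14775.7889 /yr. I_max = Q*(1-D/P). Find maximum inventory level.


D/P = 0.2592
1 - D/P = 0.7408
I_max = 955.8127 * 0.7408 = 708.0454

708.0454 units


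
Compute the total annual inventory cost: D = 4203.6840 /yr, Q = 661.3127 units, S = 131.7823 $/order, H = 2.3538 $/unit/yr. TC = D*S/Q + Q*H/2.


Ordering cost = D*S/Q = 837.6841
Holding cost = Q*H/2 = 778.2989
TC = 837.6841 + 778.2989 = 1615.9830

1615.9830 $/yr


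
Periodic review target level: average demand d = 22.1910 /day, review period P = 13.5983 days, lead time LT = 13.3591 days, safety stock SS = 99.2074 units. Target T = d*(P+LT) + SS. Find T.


P + LT = 26.9574
d*(P+LT) = 22.1910 * 26.9574 = 598.2117
T = 598.2117 + 99.2074 = 697.4191

697.4191 units


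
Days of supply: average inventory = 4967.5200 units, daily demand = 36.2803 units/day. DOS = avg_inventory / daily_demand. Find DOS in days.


DOS = 4967.5200 / 36.2803 = 136.9206

136.9206 days


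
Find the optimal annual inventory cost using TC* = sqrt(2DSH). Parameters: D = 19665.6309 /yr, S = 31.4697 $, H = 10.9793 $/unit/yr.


2*D*S*H = 13589551.8238
TC* = sqrt(13589551.8238) = 3686.4009

3686.4009 $/yr


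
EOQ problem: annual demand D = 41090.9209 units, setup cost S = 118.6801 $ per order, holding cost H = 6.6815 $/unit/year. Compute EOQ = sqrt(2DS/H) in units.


2*D*S = 2 * 41090.9209 * 118.6801 = 9753349.2030
2*D*S/H = 1459754.4269
EOQ = sqrt(1459754.4269) = 1208.2030

1208.2030 units


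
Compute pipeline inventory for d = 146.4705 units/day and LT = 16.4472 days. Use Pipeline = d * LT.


Pipeline = 146.4705 * 16.4472 = 2409.0296

2409.0296 units


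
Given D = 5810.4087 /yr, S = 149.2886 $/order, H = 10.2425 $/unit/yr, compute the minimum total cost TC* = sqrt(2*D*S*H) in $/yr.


2*D*S*H = 17769258.0784
TC* = sqrt(17769258.0784) = 4215.3598

4215.3598 $/yr


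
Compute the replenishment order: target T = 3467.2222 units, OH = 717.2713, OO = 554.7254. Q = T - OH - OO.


Inventory position = OH + OO = 717.2713 + 554.7254 = 1271.9967
Q = 3467.2222 - 1271.9967 = 2195.2255

2195.2255 units


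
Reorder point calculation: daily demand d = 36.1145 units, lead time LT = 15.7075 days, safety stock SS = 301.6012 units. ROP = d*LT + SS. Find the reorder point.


d*LT = 36.1145 * 15.7075 = 567.2685
ROP = 567.2685 + 301.6012 = 868.8697

868.8697 units


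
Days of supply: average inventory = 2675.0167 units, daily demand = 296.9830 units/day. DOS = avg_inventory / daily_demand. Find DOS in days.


DOS = 2675.0167 / 296.9830 = 9.0073

9.0073 days


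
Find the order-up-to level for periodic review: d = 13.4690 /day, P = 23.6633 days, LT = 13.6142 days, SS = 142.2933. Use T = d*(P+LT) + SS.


P + LT = 37.2775
d*(P+LT) = 13.4690 * 37.2775 = 502.0906
T = 502.0906 + 142.2933 = 644.3839

644.3839 units


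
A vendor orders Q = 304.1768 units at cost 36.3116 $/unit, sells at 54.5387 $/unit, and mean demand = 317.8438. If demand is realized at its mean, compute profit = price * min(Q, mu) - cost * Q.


Sales at mu = min(304.1768, 317.8438) = 304.1768
Revenue = 54.5387 * 304.1768 = 16589.4072
Total cost = 36.3116 * 304.1768 = 11045.1463
Profit = 16589.4072 - 11045.1463 = 5544.2610

5544.2610 $


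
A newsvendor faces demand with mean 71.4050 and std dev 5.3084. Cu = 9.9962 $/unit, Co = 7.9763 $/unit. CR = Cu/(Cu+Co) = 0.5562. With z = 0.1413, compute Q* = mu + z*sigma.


CR = Cu/(Cu+Co) = 9.9962/(9.9962+7.9763) = 0.5562
z = 0.1413
Q* = 71.4050 + 0.1413 * 5.3084 = 72.1551

72.1551 units


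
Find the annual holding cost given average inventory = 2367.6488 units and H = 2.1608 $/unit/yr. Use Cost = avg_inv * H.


Cost = 2367.6488 * 2.1608 = 5116.0155

5116.0155 $/yr


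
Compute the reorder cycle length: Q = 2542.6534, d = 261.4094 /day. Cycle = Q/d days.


Cycle = 2542.6534 / 261.4094 = 9.7267

9.7267 days


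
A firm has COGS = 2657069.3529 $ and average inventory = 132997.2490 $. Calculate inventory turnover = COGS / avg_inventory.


Turnover = 2657069.3529 / 132997.2490 = 19.9784

19.9784


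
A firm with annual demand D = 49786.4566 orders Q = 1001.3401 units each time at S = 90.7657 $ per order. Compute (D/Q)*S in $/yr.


Number of orders = D/Q = 49.7198
Cost = 49.7198 * 90.7657 = 4512.8549

4512.8549 $/yr


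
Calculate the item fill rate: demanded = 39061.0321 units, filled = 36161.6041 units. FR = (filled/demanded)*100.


FR = 36161.6041 / 39061.0321 * 100 = 92.5772

92.5772%


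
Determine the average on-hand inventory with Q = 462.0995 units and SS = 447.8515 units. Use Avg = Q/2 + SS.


Q/2 = 231.0497
Avg = 231.0497 + 447.8515 = 678.9013

678.9013 units


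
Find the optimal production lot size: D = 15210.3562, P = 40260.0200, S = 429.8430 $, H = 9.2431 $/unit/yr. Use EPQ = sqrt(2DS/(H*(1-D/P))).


1 - D/P = 1 - 0.3778 = 0.6222
H*(1-D/P) = 5.7510
2DS = 13076130.2802
EPQ = sqrt(2273702.6718) = 1507.8802

1507.8802 units


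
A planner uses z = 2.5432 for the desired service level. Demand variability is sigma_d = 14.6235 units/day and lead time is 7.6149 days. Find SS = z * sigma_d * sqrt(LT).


sqrt(LT) = sqrt(7.6149) = 2.7595
SS = 2.5432 * 14.6235 * 2.7595 = 102.6275

102.6275 units


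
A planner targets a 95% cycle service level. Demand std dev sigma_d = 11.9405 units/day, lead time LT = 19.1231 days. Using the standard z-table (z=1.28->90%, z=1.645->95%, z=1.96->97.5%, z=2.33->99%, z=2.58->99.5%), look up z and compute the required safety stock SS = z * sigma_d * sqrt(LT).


From the table, SL = 95% corresponds to z = 1.645
sqrt(LT) = sqrt(19.1231) = 4.3730
SS = 1.645 * 11.9405 * 4.3730 = 85.8949

85.8949 units


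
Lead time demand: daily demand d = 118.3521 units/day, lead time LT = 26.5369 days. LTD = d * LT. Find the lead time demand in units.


LTD = 118.3521 * 26.5369 = 3140.6978

3140.6978 units


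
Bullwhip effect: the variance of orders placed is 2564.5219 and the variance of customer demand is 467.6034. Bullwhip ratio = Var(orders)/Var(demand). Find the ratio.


BW = 2564.5219 / 467.6034 = 5.4844

5.4844


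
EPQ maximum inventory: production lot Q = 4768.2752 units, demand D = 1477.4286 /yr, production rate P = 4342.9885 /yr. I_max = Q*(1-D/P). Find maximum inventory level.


D/P = 0.3402
1 - D/P = 0.6598
I_max = 4768.2752 * 0.6598 = 3146.1696

3146.1696 units


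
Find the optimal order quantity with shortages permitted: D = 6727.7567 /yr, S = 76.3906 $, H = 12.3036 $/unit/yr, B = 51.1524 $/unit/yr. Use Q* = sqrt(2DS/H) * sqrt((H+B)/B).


sqrt(2DS/H) = 289.0374
sqrt((H+B)/B) = 1.1138
Q* = 289.0374 * 1.1138 = 321.9269

321.9269 units


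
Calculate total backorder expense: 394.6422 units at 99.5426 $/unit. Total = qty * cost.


Total = 394.6422 * 99.5426 = 39283.7107

39283.7107 $


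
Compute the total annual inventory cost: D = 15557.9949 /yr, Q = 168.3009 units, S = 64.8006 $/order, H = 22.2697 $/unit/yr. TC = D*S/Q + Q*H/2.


Ordering cost = D*S/Q = 5990.2675
Holding cost = Q*H/2 = 1874.0053
TC = 5990.2675 + 1874.0053 = 7864.2727

7864.2727 $/yr


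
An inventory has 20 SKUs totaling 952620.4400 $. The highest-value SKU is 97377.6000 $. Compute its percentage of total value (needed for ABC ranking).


Top item = 97377.6000
Total = 952620.4400
Percentage = 97377.6000 / 952620.4400 * 100 = 10.2221

10.2221%


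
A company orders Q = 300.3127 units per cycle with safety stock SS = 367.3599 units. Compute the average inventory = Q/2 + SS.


Q/2 = 150.1564
Avg = 150.1564 + 367.3599 = 517.5163

517.5163 units


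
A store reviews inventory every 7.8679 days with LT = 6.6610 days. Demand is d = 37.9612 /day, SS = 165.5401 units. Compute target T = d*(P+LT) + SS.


P + LT = 14.5289
d*(P+LT) = 37.9612 * 14.5289 = 551.5345
T = 551.5345 + 165.5401 = 717.0746

717.0746 units


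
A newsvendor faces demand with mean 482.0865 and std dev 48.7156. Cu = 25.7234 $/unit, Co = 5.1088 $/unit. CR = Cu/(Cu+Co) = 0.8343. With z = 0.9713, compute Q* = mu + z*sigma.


CR = Cu/(Cu+Co) = 25.7234/(25.7234+5.1088) = 0.8343
z = 0.9713
Q* = 482.0865 + 0.9713 * 48.7156 = 529.4040

529.4040 units


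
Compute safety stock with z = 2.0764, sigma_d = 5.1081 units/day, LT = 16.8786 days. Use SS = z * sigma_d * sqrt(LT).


sqrt(LT) = sqrt(16.8786) = 4.1084
SS = 2.0764 * 5.1081 * 4.1084 = 43.5751

43.5751 units


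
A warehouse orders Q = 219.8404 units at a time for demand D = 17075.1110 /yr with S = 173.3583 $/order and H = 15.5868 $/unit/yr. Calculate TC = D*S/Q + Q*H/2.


Ordering cost = D*S/Q = 13464.8236
Holding cost = Q*H/2 = 1713.3042
TC = 13464.8236 + 1713.3042 = 15178.1278

15178.1278 $/yr


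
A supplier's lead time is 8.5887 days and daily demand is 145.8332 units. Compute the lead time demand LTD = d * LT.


LTD = 145.8332 * 8.5887 = 1252.5176

1252.5176 units


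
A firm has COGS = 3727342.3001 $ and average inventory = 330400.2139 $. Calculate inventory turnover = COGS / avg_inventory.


Turnover = 3727342.3001 / 330400.2139 = 11.2813

11.2813


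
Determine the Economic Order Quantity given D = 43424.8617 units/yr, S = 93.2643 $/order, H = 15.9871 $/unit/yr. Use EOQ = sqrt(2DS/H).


2*D*S = 2 * 43424.8617 * 93.2643 = 8099978.6581
2*D*S/H = 506657.1585
EOQ = sqrt(506657.1585) = 711.7985

711.7985 units


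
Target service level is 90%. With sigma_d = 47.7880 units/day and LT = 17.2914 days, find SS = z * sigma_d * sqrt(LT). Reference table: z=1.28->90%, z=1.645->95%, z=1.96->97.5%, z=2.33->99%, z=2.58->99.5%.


From the table, SL = 90% corresponds to z = 1.28
sqrt(LT) = sqrt(17.2914) = 4.1583
SS = 1.28 * 47.7880 * 4.1583 = 254.3571

254.3571 units


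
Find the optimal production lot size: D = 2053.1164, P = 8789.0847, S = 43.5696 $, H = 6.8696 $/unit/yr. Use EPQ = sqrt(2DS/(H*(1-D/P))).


1 - D/P = 1 - 0.2336 = 0.7664
H*(1-D/P) = 5.2649
2DS = 178906.9206
EPQ = sqrt(33981.2465) = 184.3400

184.3400 units


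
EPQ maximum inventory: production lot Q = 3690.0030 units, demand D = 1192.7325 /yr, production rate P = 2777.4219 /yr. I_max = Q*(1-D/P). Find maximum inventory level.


D/P = 0.4294
1 - D/P = 0.5706
I_max = 3690.0030 * 0.5706 = 2105.3728

2105.3728 units


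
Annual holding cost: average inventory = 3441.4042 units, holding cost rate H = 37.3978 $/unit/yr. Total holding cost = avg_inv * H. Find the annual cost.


Cost = 3441.4042 * 37.3978 = 128700.9460

128700.9460 $/yr


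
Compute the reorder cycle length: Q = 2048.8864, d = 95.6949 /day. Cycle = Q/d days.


Cycle = 2048.8864 / 95.6949 = 21.4106

21.4106 days


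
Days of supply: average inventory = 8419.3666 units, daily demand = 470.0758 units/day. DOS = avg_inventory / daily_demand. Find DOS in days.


DOS = 8419.3666 / 470.0758 = 17.9107

17.9107 days


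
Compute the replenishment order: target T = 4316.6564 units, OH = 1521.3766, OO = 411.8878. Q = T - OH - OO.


Inventory position = OH + OO = 1521.3766 + 411.8878 = 1933.2644
Q = 4316.6564 - 1933.2644 = 2383.3920

2383.3920 units


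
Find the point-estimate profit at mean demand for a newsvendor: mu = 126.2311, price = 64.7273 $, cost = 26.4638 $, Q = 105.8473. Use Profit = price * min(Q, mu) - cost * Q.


Sales at mu = min(105.8473, 126.2311) = 105.8473
Revenue = 64.7273 * 105.8473 = 6851.2099
Total cost = 26.4638 * 105.8473 = 2801.1218
Profit = 6851.2099 - 2801.1218 = 4050.0882

4050.0882 $


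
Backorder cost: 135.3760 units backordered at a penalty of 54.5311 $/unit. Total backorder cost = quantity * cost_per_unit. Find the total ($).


Total = 135.3760 * 54.5311 = 7382.2022

7382.2022 $


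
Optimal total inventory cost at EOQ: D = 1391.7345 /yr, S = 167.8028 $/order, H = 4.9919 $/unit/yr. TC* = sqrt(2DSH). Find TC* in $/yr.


2*D*S*H = 2331586.1610
TC* = sqrt(2331586.1610) = 1526.9532

1526.9532 $/yr


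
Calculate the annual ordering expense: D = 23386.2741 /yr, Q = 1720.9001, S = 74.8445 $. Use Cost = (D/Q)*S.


Number of orders = D/Q = 13.5896
Cost = 13.5896 * 74.8445 = 1017.1038

1017.1038 $/yr


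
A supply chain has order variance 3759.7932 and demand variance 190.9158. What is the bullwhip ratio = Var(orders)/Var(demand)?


BW = 3759.7932 / 190.9158 = 19.6935

19.6935


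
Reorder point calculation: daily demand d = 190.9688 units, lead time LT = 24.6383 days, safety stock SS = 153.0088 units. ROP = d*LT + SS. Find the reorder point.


d*LT = 190.9688 * 24.6383 = 4705.1466
ROP = 4705.1466 + 153.0088 = 4858.1554

4858.1554 units


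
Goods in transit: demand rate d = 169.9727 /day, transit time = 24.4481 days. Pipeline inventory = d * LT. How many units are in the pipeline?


Pipeline = 169.9727 * 24.4481 = 4155.5096

4155.5096 units


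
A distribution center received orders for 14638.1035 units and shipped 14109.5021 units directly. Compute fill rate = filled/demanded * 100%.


FR = 14109.5021 / 14638.1035 * 100 = 96.3889

96.3889%


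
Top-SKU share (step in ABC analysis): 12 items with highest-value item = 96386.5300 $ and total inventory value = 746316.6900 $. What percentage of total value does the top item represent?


Top item = 96386.5300
Total = 746316.6900
Percentage = 96386.5300 / 746316.6900 * 100 = 12.9150

12.9150%


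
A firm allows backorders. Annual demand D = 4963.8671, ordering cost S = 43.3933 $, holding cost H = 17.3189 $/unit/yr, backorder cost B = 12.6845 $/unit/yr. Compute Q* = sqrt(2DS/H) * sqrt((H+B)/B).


sqrt(2DS/H) = 157.7162
sqrt((H+B)/B) = 1.5380
Q* = 157.7162 * 1.5380 = 242.5631

242.5631 units


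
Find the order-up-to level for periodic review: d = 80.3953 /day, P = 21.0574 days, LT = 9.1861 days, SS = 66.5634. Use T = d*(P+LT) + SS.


P + LT = 30.2435
d*(P+LT) = 80.3953 * 30.2435 = 2431.4353
T = 2431.4353 + 66.5634 = 2497.9987

2497.9987 units


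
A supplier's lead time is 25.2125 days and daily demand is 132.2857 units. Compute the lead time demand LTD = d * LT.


LTD = 132.2857 * 25.2125 = 3335.2532

3335.2532 units


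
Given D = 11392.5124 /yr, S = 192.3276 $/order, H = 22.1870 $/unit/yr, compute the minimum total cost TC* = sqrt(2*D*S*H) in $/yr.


2*D*S*H = 97227630.3543
TC* = sqrt(97227630.3543) = 9860.4072

9860.4072 $/yr


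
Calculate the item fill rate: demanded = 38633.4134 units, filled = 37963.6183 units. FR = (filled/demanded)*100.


FR = 37963.6183 / 38633.4134 * 100 = 98.2663

98.2663%


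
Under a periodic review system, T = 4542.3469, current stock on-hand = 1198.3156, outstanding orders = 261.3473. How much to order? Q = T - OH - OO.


Inventory position = OH + OO = 1198.3156 + 261.3473 = 1459.6629
Q = 4542.3469 - 1459.6629 = 3082.6840

3082.6840 units


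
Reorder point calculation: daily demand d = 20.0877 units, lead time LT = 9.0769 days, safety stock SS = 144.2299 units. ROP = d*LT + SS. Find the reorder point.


d*LT = 20.0877 * 9.0769 = 182.3340
ROP = 182.3340 + 144.2299 = 326.5639

326.5639 units


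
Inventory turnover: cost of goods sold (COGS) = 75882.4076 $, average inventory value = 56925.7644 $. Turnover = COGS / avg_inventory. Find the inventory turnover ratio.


Turnover = 75882.4076 / 56925.7644 = 1.3330

1.3330


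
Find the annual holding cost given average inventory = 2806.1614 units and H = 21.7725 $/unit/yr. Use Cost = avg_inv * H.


Cost = 2806.1614 * 21.7725 = 61097.1491

61097.1491 $/yr


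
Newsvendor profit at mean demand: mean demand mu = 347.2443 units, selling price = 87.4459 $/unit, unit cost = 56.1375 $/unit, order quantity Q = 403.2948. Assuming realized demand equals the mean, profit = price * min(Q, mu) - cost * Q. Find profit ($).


Sales at mu = min(403.2948, 347.2443) = 347.2443
Revenue = 87.4459 * 347.2443 = 30365.0903
Total cost = 56.1375 * 403.2948 = 22639.9618
Profit = 30365.0903 - 22639.9618 = 7725.1285

7725.1285 $


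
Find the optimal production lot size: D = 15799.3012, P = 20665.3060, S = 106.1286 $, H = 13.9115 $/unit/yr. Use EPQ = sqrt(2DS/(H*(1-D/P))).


1 - D/P = 1 - 0.7645 = 0.2355
H*(1-D/P) = 3.2757
2DS = 3353515.4347
EPQ = sqrt(1023754.1067) = 1011.8073

1011.8073 units


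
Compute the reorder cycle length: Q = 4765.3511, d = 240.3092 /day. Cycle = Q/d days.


Cycle = 4765.3511 / 240.3092 = 19.8301

19.8301 days


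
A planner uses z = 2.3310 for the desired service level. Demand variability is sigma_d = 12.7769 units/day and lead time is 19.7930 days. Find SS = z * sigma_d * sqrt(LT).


sqrt(LT) = sqrt(19.7930) = 4.4489
SS = 2.3310 * 12.7769 * 4.4489 = 132.5024

132.5024 units


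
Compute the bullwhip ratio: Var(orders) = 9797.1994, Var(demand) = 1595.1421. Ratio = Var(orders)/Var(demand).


BW = 9797.1994 / 1595.1421 = 6.1419

6.1419


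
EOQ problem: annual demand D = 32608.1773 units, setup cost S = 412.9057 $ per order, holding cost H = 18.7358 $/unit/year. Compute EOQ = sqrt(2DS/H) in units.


2*D*S = 2 * 32608.1773 * 412.9057 = 26928204.5476
2*D*S/H = 1437259.3937
EOQ = sqrt(1437259.3937) = 1198.8575

1198.8575 units


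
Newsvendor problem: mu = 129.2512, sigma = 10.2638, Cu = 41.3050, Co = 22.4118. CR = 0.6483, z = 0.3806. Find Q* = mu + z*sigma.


CR = Cu/(Cu+Co) = 41.3050/(41.3050+22.4118) = 0.6483
z = 0.3806
Q* = 129.2512 + 0.3806 * 10.2638 = 133.1576

133.1576 units


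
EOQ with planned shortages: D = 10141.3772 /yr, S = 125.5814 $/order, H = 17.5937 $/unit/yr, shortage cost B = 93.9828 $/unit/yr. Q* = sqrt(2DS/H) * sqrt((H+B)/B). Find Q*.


sqrt(2DS/H) = 380.4938
sqrt((H+B)/B) = 1.0896
Q* = 380.4938 * 1.0896 = 414.5813

414.5813 units


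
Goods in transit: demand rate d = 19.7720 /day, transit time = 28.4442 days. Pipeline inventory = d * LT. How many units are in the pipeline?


Pipeline = 19.7720 * 28.4442 = 562.3987

562.3987 units


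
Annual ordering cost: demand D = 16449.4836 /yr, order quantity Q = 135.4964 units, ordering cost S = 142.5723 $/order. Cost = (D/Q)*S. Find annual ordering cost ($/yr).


Number of orders = D/Q = 121.4016
Cost = 121.4016 * 142.5723 = 17308.5094

17308.5094 $/yr


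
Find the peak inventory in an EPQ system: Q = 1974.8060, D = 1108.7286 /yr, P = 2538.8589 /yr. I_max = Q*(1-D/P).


D/P = 0.4367
1 - D/P = 0.5633
I_max = 1974.8060 * 0.5633 = 1112.4013

1112.4013 units


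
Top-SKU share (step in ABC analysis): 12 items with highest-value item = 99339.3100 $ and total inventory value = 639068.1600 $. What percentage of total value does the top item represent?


Top item = 99339.3100
Total = 639068.1600
Percentage = 99339.3100 / 639068.1600 * 100 = 15.5444

15.5444%


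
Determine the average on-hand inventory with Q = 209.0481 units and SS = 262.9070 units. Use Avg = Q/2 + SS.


Q/2 = 104.5241
Avg = 104.5241 + 262.9070 = 367.4310

367.4310 units


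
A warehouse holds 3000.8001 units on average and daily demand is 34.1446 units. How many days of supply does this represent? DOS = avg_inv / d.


DOS = 3000.8001 / 34.1446 = 87.8851

87.8851 days


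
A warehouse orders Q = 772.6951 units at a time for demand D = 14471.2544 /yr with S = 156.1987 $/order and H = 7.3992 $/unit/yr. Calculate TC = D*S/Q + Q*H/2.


Ordering cost = D*S/Q = 2925.3338
Holding cost = Q*H/2 = 2858.6628
TC = 2925.3338 + 2858.6628 = 5783.9966

5783.9966 $/yr


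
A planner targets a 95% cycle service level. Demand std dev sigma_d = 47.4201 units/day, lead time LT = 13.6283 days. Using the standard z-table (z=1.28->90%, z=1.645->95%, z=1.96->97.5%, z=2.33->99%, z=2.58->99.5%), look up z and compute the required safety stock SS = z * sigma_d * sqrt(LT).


From the table, SL = 95% corresponds to z = 1.645
sqrt(LT) = sqrt(13.6283) = 3.6917
SS = 1.645 * 47.4201 * 3.6917 = 287.9713

287.9713 units


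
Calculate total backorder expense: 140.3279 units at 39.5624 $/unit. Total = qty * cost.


Total = 140.3279 * 39.5624 = 5551.7085

5551.7085 $


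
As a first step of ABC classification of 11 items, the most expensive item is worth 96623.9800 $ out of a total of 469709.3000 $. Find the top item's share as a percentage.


Top item = 96623.9800
Total = 469709.3000
Percentage = 96623.9800 / 469709.3000 * 100 = 20.5710

20.5710%


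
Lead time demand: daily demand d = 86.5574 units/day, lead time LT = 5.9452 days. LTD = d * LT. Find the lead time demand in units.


LTD = 86.5574 * 5.9452 = 514.6011

514.6011 units


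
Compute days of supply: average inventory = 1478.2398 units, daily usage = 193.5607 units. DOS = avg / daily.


DOS = 1478.2398 / 193.5607 = 7.6371

7.6371 days


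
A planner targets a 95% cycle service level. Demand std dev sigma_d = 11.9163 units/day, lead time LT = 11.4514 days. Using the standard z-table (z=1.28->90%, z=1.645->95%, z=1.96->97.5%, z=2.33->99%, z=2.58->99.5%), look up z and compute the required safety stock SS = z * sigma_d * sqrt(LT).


From the table, SL = 95% corresponds to z = 1.645
sqrt(LT) = sqrt(11.4514) = 3.3840
SS = 1.645 * 11.9163 * 3.3840 = 66.3341

66.3341 units


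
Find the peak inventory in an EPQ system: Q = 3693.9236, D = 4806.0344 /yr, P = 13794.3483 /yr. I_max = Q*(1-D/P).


D/P = 0.3484
1 - D/P = 0.6516
I_max = 3693.9236 * 0.6516 = 2406.9383

2406.9383 units


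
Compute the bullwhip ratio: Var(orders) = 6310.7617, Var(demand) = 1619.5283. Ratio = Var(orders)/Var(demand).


BW = 6310.7617 / 1619.5283 = 3.8967

3.8967


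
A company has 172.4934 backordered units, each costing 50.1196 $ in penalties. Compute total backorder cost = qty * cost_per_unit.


Total = 172.4934 * 50.1196 = 8645.3002

8645.3002 $


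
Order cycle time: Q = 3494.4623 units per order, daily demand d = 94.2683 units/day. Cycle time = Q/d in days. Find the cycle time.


Cycle = 3494.4623 / 94.2683 = 37.0693

37.0693 days


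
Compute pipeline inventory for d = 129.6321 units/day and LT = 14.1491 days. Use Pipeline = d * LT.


Pipeline = 129.6321 * 14.1491 = 1834.1775

1834.1775 units


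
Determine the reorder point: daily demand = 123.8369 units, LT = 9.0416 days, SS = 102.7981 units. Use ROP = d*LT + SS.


d*LT = 123.8369 * 9.0416 = 1119.6837
ROP = 1119.6837 + 102.7981 = 1222.4818

1222.4818 units


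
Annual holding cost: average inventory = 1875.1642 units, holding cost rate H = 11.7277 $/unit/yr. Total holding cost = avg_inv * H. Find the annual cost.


Cost = 1875.1642 * 11.7277 = 21991.3632

21991.3632 $/yr


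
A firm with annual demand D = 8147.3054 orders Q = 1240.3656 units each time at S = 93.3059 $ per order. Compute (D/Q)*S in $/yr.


Number of orders = D/Q = 6.5685
Cost = 6.5685 * 93.3059 = 612.8771

612.8771 $/yr


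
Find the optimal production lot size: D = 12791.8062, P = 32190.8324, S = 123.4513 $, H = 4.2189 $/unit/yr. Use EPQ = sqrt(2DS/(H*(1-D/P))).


1 - D/P = 1 - 0.3974 = 0.6026
H*(1-D/P) = 2.5424
2DS = 3158330.2095
EPQ = sqrt(1242254.5046) = 1114.5647

1114.5647 units


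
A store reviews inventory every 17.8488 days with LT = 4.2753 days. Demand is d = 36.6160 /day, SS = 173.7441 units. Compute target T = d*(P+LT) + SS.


P + LT = 22.1241
d*(P+LT) = 36.6160 * 22.1241 = 810.0960
T = 810.0960 + 173.7441 = 983.8401

983.8401 units


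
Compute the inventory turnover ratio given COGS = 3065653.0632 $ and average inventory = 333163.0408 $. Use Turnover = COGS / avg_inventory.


Turnover = 3065653.0632 / 333163.0408 = 9.2017

9.2017


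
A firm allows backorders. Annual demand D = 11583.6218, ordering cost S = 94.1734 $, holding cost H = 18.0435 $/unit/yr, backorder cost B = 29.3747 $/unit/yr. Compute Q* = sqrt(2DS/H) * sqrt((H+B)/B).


sqrt(2DS/H) = 347.7290
sqrt((H+B)/B) = 1.2705
Q* = 347.7290 * 1.2705 = 441.8010

441.8010 units


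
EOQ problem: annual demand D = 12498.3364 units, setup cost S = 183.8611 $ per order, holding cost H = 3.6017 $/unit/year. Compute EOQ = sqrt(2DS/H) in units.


2*D*S = 2 * 12498.3364 * 183.8611 = 4595915.7573
2*D*S/H = 1276040.6912
EOQ = sqrt(1276040.6912) = 1129.6197

1129.6197 units


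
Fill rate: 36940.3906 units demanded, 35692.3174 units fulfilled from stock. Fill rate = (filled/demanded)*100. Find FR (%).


FR = 35692.3174 / 36940.3906 * 100 = 96.6214

96.6214%


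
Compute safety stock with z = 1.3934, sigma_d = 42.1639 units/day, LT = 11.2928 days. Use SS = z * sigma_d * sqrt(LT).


sqrt(LT) = sqrt(11.2928) = 3.3605
SS = 1.3934 * 42.1639 * 3.3605 = 197.4319

197.4319 units


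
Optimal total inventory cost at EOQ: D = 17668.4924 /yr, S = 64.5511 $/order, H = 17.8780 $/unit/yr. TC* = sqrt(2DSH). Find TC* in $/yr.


2*D*S*H = 40780455.2802
TC* = sqrt(40780455.2802) = 6385.9577

6385.9577 $/yr


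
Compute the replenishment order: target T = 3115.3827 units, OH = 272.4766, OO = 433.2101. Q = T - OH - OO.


Inventory position = OH + OO = 272.4766 + 433.2101 = 705.6867
Q = 3115.3827 - 705.6867 = 2409.6960

2409.6960 units


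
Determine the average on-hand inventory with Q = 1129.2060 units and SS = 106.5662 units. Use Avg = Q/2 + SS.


Q/2 = 564.6030
Avg = 564.6030 + 106.5662 = 671.1692

671.1692 units


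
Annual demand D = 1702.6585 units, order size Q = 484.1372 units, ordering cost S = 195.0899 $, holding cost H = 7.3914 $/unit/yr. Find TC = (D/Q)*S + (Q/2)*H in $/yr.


Ordering cost = D*S/Q = 686.1102
Holding cost = Q*H/2 = 1789.2259
TC = 686.1102 + 1789.2259 = 2475.3361

2475.3361 $/yr


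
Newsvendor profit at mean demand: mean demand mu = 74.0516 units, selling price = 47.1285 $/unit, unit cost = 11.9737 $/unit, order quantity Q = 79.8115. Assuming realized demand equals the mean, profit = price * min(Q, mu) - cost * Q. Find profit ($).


Sales at mu = min(79.8115, 74.0516) = 74.0516
Revenue = 47.1285 * 74.0516 = 3489.9408
Total cost = 11.9737 * 79.8115 = 955.6390
Profit = 3489.9408 - 955.6390 = 2534.3019

2534.3019 $


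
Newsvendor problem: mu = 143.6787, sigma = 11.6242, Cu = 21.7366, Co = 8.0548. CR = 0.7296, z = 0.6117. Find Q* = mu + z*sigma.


CR = Cu/(Cu+Co) = 21.7366/(21.7366+8.0548) = 0.7296
z = 0.6117
Q* = 143.6787 + 0.6117 * 11.6242 = 150.7892

150.7892 units


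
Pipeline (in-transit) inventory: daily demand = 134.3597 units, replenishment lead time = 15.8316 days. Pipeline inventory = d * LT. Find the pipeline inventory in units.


Pipeline = 134.3597 * 15.8316 = 2127.1290

2127.1290 units


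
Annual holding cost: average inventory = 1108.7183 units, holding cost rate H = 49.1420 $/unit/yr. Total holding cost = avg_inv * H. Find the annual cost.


Cost = 1108.7183 * 49.1420 = 54484.6347

54484.6347 $/yr


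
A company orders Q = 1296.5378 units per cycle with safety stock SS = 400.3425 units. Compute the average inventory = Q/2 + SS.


Q/2 = 648.2689
Avg = 648.2689 + 400.3425 = 1048.6114

1048.6114 units


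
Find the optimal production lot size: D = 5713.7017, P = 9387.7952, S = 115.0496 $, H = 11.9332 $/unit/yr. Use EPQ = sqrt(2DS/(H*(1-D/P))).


1 - D/P = 1 - 0.6086 = 0.3914
H*(1-D/P) = 4.6703
2DS = 1314718.1902
EPQ = sqrt(281506.9716) = 530.5723

530.5723 units
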